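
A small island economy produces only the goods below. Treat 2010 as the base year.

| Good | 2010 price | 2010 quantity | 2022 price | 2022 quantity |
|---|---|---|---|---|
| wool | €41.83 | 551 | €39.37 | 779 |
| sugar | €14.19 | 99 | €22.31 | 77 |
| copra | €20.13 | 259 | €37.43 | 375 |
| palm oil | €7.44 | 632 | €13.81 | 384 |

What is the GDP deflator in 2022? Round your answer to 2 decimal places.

117.34

Nominal GDP 2022 = 39.37·779 + 22.31·77 + 37.43·375 + 13.81·384 = 51726.39.
Real GDP 2022 (at 2010 prices) = 41.83·779 + 14.19·77 + 20.13·375 + 7.44·384 = 44083.91.
Deflator = Nominal/Real × 100 = 51726.39/44083.91 × 100 = 117.336.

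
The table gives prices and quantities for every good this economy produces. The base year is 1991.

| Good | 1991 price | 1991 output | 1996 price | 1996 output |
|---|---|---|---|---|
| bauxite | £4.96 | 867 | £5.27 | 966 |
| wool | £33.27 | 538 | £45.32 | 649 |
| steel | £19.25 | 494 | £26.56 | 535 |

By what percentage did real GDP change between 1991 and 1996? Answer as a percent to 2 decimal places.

15.68%

Real GDP 1991 = Nominal GDP 1991 = 4.96·867 + 33.27·538 + 19.25·494 = 31709.08.
Real GDP 1996 (at 1991 prices) = 4.96·966 + 33.27·649 + 19.25·535 = 36682.34.
Real growth = 36682.34/31709.08 − 1 = 0.1568.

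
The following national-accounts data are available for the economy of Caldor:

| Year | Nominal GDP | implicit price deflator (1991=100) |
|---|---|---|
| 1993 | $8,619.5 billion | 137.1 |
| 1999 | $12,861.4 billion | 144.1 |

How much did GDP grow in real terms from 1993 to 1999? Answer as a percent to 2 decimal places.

Real GDP 1993 = 8619.5 / 1.371 = 6287.02.
Real GDP 1999 = 12861.4 / 1.441 = 8925.33.
Real growth = 8925.33 / 6287.02 − 1 = 0.4196.

41.96%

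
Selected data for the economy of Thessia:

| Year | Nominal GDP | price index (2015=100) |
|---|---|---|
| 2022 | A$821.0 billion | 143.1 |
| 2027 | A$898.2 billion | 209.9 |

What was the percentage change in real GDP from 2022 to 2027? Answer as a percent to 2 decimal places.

-25.41%

Real GDP 2022 = 821.0 / 1.431 = 573.72.
Real GDP 2027 = 898.2 / 2.099 = 427.92.
Real growth = 427.92 / 573.72 − 1 = -0.2541.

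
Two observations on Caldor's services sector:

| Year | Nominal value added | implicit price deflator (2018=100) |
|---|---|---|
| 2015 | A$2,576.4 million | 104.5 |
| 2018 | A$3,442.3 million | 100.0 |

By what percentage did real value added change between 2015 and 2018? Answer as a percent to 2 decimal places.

Real value added 2015 = 2576.4 / 1.045 = 2465.45.
Real value added 2018 = 3442.3 / 1.000 = 3442.30.
Real growth = 3442.30 / 2465.45 − 1 = 0.3962.

39.62%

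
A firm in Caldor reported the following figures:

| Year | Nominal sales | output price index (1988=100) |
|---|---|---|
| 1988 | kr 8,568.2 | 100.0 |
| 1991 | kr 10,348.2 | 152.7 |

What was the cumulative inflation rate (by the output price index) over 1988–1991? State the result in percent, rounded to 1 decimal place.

52.7%

Price-level change = 152.7 / 100.0 − 1 = 0.5270.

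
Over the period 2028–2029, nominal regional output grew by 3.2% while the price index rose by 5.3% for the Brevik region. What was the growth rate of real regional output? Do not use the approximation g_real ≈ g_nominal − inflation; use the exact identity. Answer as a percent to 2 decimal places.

(1 + g_nom) = (1 + g_real)(1 + π), so g_real = 1.0320 / 1.0530 − 1 = -0.01994.

-1.99%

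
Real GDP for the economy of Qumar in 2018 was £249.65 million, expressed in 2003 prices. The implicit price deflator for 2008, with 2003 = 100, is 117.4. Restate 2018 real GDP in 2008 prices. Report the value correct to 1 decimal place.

£293.1 million

Real GDP in 2008 prices = Real GDP in 2003 prices × (P_2008/P_2003) = 249.65 × 1.174 = 293.09.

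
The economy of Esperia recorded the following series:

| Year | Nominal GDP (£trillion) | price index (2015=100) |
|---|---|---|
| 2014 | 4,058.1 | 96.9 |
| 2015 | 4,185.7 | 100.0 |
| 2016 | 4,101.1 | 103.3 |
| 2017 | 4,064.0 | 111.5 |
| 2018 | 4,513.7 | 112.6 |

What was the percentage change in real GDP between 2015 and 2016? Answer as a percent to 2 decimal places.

-5.15%

Real GDP 2015 = 4185.7/1.000 = 4185.70.
Real GDP 2016 = 4101.1/1.033 = 3970.09.
Change = 3970.09/4185.70 − 1 = -0.0515.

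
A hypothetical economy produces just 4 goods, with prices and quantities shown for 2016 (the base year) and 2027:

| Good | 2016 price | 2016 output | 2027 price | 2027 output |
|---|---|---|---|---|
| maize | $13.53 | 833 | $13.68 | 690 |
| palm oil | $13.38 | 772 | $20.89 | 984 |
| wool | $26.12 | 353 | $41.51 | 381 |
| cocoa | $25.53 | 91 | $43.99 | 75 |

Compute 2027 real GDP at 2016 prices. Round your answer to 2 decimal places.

$34368.09

Real GDP 2027 = Σ (p_2016 × q_2027) = 13.53·690 + 13.38·984 + 26.12·381 + 25.53·75 = 34368.09.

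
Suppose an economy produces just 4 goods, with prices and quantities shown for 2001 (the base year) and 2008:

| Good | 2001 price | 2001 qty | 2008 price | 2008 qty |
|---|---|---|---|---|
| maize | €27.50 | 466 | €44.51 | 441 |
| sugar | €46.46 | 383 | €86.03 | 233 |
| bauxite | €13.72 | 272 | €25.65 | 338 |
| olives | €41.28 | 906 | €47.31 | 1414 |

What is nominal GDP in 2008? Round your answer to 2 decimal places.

€115239.94

Nominal GDP 2008 = Σ (p_2008 × q_2008) = 44.51·441 + 86.03·233 + 25.65·338 + 47.31·1414 = 115239.94.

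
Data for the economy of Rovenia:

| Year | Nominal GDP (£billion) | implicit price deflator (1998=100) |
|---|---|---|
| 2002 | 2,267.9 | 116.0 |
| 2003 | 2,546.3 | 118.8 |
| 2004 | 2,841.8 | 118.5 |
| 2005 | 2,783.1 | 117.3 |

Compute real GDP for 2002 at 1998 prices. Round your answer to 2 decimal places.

£1,955.09 billion

Real GDP 2002 = 2267.9 / 1.160 = 1955.09.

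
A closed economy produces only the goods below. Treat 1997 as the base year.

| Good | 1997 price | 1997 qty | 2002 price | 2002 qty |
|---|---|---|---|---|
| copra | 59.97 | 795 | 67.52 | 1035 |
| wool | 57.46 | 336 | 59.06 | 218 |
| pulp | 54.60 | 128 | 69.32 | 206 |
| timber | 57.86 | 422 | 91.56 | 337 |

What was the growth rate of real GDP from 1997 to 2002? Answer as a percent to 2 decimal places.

Real GDP 1997 = Nominal GDP 1997 = 59.97·795 + 57.46·336 + 54.60·128 + 57.86·422 = 98388.43.
Real GDP 2002 (at 1997 prices) = 59.97·1035 + 57.46·218 + 54.60·206 + 57.86·337 = 105341.65.
Real growth = 105341.65/98388.43 − 1 = 0.0707.

7.07%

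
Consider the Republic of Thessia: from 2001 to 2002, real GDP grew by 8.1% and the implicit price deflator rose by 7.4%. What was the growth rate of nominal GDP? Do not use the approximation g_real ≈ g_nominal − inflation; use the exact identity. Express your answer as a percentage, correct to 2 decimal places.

(1 + g_nom) = (1 + g_real)(1 + π) = 1.0810 × 1.0740 = 1.16099.

16.10%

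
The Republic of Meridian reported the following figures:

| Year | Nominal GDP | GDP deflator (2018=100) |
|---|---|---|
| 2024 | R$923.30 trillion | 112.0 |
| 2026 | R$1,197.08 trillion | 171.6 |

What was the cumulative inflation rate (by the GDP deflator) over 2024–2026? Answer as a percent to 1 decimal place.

Price-level change = 171.6 / 112.0 − 1 = 0.5321.

53.2%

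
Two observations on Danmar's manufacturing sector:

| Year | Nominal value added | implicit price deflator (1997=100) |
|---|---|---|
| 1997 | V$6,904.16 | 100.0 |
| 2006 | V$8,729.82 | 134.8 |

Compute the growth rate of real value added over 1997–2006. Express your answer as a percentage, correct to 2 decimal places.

-6.20%

Deflate each year: 1997 → 6904.16/1.000 = 6904.16; 2006 → 8729.82/1.348 = 6476.13.
So real value added changed by 6476.13/6904.16 − 1 = -0.0620, i.e. -6.20%.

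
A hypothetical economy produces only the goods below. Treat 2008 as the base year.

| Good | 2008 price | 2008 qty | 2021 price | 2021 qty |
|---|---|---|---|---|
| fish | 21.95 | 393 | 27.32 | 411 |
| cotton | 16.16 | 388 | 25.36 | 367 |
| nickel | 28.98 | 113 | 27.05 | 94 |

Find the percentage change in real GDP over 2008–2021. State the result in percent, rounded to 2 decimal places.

-2.72%

Real GDP 2008 = Nominal GDP 2008 = 21.95·393 + 16.16·388 + 28.98·113 = 18171.17.
Real GDP 2021 (at 2008 prices) = 21.95·411 + 16.16·367 + 28.98·94 = 17676.29.
Real growth = 17676.29/18171.17 − 1 = -0.0272.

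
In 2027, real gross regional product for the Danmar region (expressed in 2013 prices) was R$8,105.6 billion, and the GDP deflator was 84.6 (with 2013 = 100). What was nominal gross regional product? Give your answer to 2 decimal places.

R$6,857.34 billion

Nominal gross regional product = Real × (GDP deflator/100) = 8105.6 × 0.846 = 6857.34.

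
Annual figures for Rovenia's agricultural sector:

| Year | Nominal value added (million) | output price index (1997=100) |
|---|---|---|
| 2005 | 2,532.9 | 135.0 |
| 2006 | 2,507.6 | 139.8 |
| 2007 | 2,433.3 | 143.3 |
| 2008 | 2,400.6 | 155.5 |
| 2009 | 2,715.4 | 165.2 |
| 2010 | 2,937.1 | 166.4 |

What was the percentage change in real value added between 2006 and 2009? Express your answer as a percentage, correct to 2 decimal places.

Real value added 2006 = 2507.6/1.398 = 1793.71.
Real value added 2009 = 2715.4/1.652 = 1643.70.
Change = 1643.70/1793.71 − 1 = -0.0836.

-8.36%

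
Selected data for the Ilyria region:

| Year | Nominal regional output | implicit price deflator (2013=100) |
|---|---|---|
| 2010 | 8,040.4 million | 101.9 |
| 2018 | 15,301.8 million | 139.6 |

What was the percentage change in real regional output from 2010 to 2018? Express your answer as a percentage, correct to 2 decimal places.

38.92%

Real regional output 2010 = 8040.4 / 1.019 = 7890.48.
Real regional output 2018 = 15301.8 / 1.396 = 10961.17.
Real growth = 10961.17 / 7890.48 − 1 = 0.3892.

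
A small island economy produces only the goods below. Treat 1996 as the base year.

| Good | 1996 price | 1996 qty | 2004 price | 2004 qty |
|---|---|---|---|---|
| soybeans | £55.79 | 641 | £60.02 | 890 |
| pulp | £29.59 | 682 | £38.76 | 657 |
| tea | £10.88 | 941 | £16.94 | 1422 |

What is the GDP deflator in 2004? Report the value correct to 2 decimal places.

Nominal GDP 2004 = 60.02·890 + 38.76·657 + 16.94·1422 = 102971.80.
Real GDP 2004 (at 1996 prices) = 55.79·890 + 29.59·657 + 10.88·1422 = 84565.09.
Deflator = Nominal/Real × 100 = 102971.80/84565.09 × 100 = 121.766.

121.77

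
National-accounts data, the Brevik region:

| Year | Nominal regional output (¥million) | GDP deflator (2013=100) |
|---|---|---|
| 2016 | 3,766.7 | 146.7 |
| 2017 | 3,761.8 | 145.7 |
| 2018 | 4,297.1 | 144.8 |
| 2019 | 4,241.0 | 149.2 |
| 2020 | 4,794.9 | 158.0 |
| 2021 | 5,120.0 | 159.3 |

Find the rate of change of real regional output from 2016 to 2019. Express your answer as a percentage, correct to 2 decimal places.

10.71%

Real regional output 2016 = 3766.7/1.467 = 2567.62.
Real regional output 2019 = 4241.0/1.492 = 2842.49.
Change = 2842.49/2567.62 − 1 = 0.1071.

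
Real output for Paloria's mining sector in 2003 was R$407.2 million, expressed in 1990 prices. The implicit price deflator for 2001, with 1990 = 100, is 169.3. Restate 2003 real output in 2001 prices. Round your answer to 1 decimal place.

Real output in 2001 prices = Real output in 1990 prices × (P_2001/P_1990) = 407.2 × 1.693 = 689.39.

R$689.4 million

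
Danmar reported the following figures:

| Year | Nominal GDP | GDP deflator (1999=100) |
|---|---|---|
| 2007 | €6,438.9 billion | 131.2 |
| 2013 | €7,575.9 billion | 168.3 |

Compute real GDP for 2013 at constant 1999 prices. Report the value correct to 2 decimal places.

Real GDP = Nominal / (GDP deflator/100) = 7575.9 / 1.683 = 4501.43.

€4,501.43 billion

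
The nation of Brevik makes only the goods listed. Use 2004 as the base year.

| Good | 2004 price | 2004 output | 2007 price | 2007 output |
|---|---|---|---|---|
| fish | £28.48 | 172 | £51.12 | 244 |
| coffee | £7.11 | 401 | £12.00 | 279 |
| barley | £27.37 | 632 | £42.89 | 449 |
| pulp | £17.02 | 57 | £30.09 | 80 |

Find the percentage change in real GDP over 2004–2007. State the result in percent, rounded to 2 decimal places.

-13.20%

Real GDP 2004 = Nominal GDP 2004 = 28.48·172 + 7.11·401 + 27.37·632 + 17.02·57 = 26017.65.
Real GDP 2007 (at 2004 prices) = 28.48·244 + 7.11·279 + 27.37·449 + 17.02·80 = 22583.54.
Real growth = 22583.54/26017.65 − 1 = -0.1320.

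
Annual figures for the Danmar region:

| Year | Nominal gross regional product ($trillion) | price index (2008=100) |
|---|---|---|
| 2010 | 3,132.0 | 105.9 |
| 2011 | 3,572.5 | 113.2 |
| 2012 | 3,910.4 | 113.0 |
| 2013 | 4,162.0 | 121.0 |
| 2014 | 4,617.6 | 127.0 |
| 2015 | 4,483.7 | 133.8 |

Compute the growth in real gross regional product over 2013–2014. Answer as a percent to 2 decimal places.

5.71%

Real gross regional product 2013 = 4162.0/1.210 = 3439.67.
Real gross regional product 2014 = 4617.6/1.270 = 3635.91.
Change = 3635.91/3439.67 − 1 = 0.0571.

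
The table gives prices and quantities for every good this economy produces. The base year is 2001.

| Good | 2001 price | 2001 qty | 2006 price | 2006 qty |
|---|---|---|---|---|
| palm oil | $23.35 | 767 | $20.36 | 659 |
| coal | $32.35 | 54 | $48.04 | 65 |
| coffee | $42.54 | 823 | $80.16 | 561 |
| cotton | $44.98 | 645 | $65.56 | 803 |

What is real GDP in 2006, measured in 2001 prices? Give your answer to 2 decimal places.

Real GDP 2006 = Σ (p_2001 × q_2006) = 23.35·659 + 32.35·65 + 42.54·561 + 44.98·803 = 77474.28.

$77474.28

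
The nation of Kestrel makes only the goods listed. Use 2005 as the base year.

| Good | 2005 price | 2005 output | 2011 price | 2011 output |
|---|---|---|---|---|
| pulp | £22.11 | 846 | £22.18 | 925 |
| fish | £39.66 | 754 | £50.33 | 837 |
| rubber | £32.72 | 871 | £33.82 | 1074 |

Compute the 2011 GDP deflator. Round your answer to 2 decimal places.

Nominal GDP 2011 = 22.18·925 + 50.33·837 + 33.82·1074 = 98965.39.
Real GDP 2011 (at 2005 prices) = 22.11·925 + 39.66·837 + 32.72·1074 = 88788.45.
Deflator = Nominal/Real × 100 = 98965.39/88788.45 × 100 = 111.462.

111.46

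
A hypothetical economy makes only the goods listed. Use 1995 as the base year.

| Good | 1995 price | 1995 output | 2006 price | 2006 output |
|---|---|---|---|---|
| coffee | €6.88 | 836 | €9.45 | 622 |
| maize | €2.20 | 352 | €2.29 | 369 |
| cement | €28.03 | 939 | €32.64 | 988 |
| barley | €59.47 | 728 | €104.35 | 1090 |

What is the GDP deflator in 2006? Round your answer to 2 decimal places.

Nominal GDP 2006 = 9.45·622 + 2.29·369 + 32.64·988 + 104.35·1090 = 152712.73.
Real GDP 2006 (at 1995 prices) = 6.88·622 + 2.20·369 + 28.03·988 + 59.47·1090 = 97607.10.
Deflator = Nominal/Real × 100 = 152712.73/97607.10 × 100 = 156.457.

156.46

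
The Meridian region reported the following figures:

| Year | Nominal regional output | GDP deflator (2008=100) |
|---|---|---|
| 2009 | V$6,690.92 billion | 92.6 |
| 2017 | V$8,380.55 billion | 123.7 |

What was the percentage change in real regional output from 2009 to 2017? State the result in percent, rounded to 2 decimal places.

Real regional output 2009 = 6690.92 / 0.926 = 7225.62.
Real regional output 2017 = 8380.55 / 1.237 = 6774.90.
Real growth = 6774.90 / 7225.62 − 1 = -0.0624.

-6.24%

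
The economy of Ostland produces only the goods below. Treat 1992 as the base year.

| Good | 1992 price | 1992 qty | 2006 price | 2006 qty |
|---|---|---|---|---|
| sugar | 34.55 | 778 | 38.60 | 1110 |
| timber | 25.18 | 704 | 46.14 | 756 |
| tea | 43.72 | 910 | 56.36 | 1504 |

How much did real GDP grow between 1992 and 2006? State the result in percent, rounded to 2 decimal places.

Real GDP 1992 = Nominal GDP 1992 = 34.55·778 + 25.18·704 + 43.72·910 = 84391.82.
Real GDP 2006 (at 1992 prices) = 34.55·1110 + 25.18·756 + 43.72·1504 = 123141.46.
Real growth = 123141.46/84391.82 − 1 = 0.4592.

45.92%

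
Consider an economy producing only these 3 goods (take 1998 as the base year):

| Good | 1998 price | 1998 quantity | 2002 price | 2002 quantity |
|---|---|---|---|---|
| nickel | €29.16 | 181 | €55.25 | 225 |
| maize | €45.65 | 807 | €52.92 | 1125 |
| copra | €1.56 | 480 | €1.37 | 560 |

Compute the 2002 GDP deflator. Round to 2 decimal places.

Nominal GDP 2002 = 55.25·225 + 52.92·1125 + 1.37·560 = 72733.45.
Real GDP 2002 (at 1998 prices) = 29.16·225 + 45.65·1125 + 1.56·560 = 58790.85.
Deflator = Nominal/Real × 100 = 72733.45/58790.85 × 100 = 123.716.

123.72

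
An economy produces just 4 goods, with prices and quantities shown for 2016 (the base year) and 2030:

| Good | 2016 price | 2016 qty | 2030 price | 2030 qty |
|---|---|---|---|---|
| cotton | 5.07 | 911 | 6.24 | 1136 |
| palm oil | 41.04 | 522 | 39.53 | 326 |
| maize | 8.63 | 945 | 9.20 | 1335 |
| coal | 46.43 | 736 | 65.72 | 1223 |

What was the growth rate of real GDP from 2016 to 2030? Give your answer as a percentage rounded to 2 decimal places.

Real GDP 2016 = Nominal GDP 2016 = 5.07·911 + 41.04·522 + 8.63·945 + 46.43·736 = 68369.48.
Real GDP 2030 (at 2016 prices) = 5.07·1136 + 41.04·326 + 8.63·1335 + 46.43·1223 = 87443.50.
Real growth = 87443.50/68369.48 − 1 = 0.2790.

27.90%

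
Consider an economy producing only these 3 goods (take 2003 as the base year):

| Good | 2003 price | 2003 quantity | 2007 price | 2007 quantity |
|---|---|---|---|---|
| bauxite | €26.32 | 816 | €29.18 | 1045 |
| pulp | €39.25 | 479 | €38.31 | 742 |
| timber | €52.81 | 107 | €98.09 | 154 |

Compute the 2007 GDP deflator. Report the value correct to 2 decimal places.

114.31

Nominal GDP 2007 = 29.18·1045 + 38.31·742 + 98.09·154 = 74024.98.
Real GDP 2007 (at 2003 prices) = 26.32·1045 + 39.25·742 + 52.81·154 = 64760.64.
Deflator = Nominal/Real × 100 = 74024.98/64760.64 × 100 = 114.306.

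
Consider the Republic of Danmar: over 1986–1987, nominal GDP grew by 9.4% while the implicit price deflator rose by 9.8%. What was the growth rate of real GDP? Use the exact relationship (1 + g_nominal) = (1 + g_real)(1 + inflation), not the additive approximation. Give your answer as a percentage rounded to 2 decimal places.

(1 + g_nom) = (1 + g_real)(1 + π), so g_real = 1.0940 / 1.0980 − 1 = -0.00364.

-0.36%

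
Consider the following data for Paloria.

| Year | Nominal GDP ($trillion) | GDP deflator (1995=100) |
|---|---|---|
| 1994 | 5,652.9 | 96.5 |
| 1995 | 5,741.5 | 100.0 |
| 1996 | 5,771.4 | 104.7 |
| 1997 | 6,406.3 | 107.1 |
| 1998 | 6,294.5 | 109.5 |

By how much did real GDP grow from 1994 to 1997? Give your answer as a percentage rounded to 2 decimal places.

Real GDP 1994 = 5652.9/0.965 = 5857.93.
Real GDP 1997 = 6406.3/1.071 = 5981.61.
Change = 5981.61/5857.93 − 1 = 0.0211.

2.11%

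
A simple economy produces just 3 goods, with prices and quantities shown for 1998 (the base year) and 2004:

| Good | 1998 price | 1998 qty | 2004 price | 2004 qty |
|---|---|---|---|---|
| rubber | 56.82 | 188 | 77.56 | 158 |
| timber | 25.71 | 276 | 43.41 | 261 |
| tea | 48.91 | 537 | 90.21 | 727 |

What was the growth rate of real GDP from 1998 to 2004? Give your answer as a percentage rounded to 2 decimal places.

Real GDP 1998 = Nominal GDP 1998 = 56.82·188 + 25.71·276 + 48.91·537 = 44042.79.
Real GDP 2004 (at 1998 prices) = 56.82·158 + 25.71·261 + 48.91·727 = 51245.44.
Real growth = 51245.44/44042.79 − 1 = 0.1635.

16.35%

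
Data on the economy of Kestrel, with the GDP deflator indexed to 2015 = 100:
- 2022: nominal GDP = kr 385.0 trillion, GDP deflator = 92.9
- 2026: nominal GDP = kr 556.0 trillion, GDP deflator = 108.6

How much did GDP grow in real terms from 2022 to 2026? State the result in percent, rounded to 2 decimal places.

23.54%

Deflate each year: 2022 → 385.0/0.929 = 414.42; 2026 → 556.0/1.086 = 511.97.
So real GDP changed by 511.97/414.42 − 1 = 0.2354, i.e. 23.54%.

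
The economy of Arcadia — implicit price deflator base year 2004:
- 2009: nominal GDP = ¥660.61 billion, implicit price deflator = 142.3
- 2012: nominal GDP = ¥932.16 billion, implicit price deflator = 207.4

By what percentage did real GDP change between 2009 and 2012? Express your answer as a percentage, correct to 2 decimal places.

-3.19%

Deflate each year: 2009 → 660.61/1.423 = 464.24; 2012 → 932.16/2.074 = 449.45.
So real GDP changed by 449.45/464.24 − 1 = -0.0319, i.e. -3.19%.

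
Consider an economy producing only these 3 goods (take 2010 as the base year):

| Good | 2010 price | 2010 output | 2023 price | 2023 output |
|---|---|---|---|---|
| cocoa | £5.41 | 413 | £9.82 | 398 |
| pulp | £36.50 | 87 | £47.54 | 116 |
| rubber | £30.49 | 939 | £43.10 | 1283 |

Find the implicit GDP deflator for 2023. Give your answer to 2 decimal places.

Nominal GDP 2023 = 9.82·398 + 47.54·116 + 43.10·1283 = 64720.30.
Real GDP 2023 (at 2010 prices) = 5.41·398 + 36.50·116 + 30.49·1283 = 45505.85.
Deflator = Nominal/Real × 100 = 64720.30/45505.85 × 100 = 142.224.

142.22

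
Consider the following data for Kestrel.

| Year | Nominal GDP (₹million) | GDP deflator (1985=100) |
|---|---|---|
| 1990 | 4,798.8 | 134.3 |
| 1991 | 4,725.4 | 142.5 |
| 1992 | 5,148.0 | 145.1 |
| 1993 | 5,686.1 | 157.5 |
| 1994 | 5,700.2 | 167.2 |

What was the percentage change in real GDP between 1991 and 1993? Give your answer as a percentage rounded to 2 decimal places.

8.87%

Real GDP 1991 = 4725.4/1.425 = 3316.07.
Real GDP 1993 = 5686.1/1.575 = 3610.22.
Change = 3610.22/3316.07 − 1 = 0.0887.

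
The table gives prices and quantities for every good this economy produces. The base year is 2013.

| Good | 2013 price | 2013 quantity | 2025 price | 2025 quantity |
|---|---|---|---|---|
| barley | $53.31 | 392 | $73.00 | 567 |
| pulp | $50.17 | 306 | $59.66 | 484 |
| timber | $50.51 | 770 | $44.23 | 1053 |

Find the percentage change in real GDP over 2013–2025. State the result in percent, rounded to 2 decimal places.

Real GDP 2013 = Nominal GDP 2013 = 53.31·392 + 50.17·306 + 50.51·770 = 75142.24.
Real GDP 2025 (at 2013 prices) = 53.31·567 + 50.17·484 + 50.51·1053 = 107696.08.
Real growth = 107696.08/75142.24 − 1 = 0.4332.

43.32%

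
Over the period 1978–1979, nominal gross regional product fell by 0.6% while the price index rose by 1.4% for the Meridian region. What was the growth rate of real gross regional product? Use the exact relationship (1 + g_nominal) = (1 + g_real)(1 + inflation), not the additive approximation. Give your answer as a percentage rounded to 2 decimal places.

-1.97%

(1 + g_nom) = (1 + g_real)(1 + π), so g_real = 0.9940 / 1.0140 − 1 = -0.01972.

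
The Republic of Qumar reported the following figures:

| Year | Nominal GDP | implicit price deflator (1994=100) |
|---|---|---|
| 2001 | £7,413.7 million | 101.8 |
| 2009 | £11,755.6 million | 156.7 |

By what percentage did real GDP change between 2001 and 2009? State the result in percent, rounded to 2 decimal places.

Real GDP 2001 = 7413.7 / 1.018 = 7282.61.
Real GDP 2009 = 11755.6 / 1.567 = 7501.98.
Real growth = 7501.98 / 7282.61 − 1 = 0.0301.

3.01%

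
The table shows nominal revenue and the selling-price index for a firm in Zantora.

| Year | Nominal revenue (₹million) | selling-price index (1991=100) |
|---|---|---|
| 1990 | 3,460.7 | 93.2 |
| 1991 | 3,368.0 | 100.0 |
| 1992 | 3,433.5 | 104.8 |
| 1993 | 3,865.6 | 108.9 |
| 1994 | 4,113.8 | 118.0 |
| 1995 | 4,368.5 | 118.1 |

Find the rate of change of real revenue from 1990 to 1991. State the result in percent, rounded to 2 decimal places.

-9.30%

Real revenue 1990 = 3460.7/0.932 = 3713.20.
Real revenue 1991 = 3368.0/1.000 = 3368.00.
Change = 3368.00/3713.20 − 1 = -0.0930.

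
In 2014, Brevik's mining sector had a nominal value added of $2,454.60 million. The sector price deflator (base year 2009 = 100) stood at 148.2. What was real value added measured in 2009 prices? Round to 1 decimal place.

Real value added = Nominal / (sector price deflator/100) = 2454.60 / 1.482 = 1656.28.

$1,656.3 million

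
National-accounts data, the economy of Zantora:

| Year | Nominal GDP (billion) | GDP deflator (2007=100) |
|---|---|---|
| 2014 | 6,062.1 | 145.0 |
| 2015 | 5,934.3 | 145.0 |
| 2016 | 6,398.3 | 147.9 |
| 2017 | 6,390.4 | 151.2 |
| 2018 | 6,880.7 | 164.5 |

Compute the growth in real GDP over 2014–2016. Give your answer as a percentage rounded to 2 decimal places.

Real GDP 2014 = 6062.1/1.450 = 4180.76.
Real GDP 2016 = 6398.3/1.479 = 4326.10.
Change = 4326.10/4180.76 − 1 = 0.0348.

3.48%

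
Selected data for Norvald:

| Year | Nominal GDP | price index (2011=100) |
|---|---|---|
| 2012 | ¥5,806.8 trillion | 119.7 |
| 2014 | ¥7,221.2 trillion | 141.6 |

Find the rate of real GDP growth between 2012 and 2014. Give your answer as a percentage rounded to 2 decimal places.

Deflate each year: 2012 → 5806.8/1.197 = 4851.13; 2014 → 7221.2/1.416 = 5099.72.
So real GDP changed by 5099.72/4851.13 − 1 = 0.0512, i.e. 5.12%.

5.12%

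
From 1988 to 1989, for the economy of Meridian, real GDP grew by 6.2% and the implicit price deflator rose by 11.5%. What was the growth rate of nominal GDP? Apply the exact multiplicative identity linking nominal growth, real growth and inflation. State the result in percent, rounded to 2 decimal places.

18.41%

(1 + g_nom) = (1 + g_real)(1 + π) = 1.0620 × 1.1150 = 1.18413.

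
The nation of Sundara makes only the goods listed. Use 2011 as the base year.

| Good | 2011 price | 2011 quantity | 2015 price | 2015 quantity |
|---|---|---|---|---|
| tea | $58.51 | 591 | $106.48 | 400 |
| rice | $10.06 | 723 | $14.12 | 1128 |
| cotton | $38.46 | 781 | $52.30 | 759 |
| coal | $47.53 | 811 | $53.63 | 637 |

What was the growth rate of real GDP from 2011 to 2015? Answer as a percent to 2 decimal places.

-14.68%

Real GDP 2011 = Nominal GDP 2011 = 58.51·591 + 10.06·723 + 38.46·781 + 47.53·811 = 110436.88.
Real GDP 2015 (at 2011 prices) = 58.51·400 + 10.06·1128 + 38.46·759 + 47.53·637 = 94219.43.
Real growth = 94219.43/110436.88 − 1 = -0.1468.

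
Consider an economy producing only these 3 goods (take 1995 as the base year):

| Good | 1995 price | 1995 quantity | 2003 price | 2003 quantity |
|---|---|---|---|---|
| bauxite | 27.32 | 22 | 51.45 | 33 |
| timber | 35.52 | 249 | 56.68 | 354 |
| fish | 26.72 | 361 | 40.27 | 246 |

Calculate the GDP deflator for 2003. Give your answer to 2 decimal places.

Nominal GDP 2003 = 51.45·33 + 56.68·354 + 40.27·246 = 31668.99.
Real GDP 2003 (at 1995 prices) = 27.32·33 + 35.52·354 + 26.72·246 = 20048.76.
Deflator = Nominal/Real × 100 = 31668.99/20048.76 × 100 = 157.960.

157.96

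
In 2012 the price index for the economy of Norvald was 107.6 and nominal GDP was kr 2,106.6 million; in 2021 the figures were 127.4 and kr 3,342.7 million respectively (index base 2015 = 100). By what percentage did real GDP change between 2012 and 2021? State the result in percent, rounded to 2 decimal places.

Real GDP 2012 = 2106.6 / 1.076 = 1957.81.
Real GDP 2021 = 3342.7 / 1.274 = 2623.78.
Real growth = 2623.78 / 1957.81 − 1 = 0.3402.

34.02%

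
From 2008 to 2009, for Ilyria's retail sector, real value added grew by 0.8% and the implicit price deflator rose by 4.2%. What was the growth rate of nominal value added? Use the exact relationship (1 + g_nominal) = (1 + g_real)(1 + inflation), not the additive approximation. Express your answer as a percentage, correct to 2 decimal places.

(1 + g_nom) = (1 + g_real)(1 + π) = 1.0080 × 1.0420 = 1.05034.

5.03%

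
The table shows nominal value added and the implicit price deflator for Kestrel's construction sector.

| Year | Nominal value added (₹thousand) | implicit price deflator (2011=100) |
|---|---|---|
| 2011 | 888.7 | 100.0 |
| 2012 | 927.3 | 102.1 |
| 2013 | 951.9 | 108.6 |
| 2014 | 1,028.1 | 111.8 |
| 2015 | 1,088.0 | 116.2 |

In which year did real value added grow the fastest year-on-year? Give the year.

2012: real = 927.3/1.021 = 908.23; growth vs 2011 (888.70) = 2.20%.
2013: real = 951.9/1.086 = 876.52; growth vs 2012 (908.23) = -3.49%.
2014: real = 1028.1/1.118 = 919.59; growth vs 2013 (876.52) = 4.91%.
2015: real = 1088.0/1.162 = 936.32; growth vs 2014 (919.59) = 1.82%.

2014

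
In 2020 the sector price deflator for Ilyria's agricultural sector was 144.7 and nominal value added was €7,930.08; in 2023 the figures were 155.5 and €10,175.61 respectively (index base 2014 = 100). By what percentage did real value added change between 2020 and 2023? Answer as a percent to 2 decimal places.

Deflate each year: 2020 → 7930.08/1.447 = 5480.36; 2023 → 10175.61/1.555 = 6543.80.
So real value added changed by 6543.80/5480.36 − 1 = 0.1940, i.e. 19.40%.

19.40%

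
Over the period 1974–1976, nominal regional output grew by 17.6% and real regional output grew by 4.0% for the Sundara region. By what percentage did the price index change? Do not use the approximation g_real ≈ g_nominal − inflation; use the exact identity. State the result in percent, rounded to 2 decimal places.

(1 + g_nom) = (1 + g_real)(1 + π), so π = 1.1760 / 1.0400 − 1 = 0.13077.

13.08%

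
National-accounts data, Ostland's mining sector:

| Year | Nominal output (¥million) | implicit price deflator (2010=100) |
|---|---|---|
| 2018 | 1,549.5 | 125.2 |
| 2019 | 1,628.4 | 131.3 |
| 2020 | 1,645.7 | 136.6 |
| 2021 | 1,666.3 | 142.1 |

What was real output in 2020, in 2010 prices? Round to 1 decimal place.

¥1,204.8 million

Real output 2020 = 1645.7 / 1.366 = 1204.76.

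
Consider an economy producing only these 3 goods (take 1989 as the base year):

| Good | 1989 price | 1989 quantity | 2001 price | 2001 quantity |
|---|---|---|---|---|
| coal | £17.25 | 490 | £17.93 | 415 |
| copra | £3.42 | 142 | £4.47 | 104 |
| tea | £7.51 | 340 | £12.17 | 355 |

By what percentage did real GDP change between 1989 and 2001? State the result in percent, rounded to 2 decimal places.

Real GDP 1989 = Nominal GDP 1989 = 17.25·490 + 3.42·142 + 7.51·340 = 11491.54.
Real GDP 2001 (at 1989 prices) = 17.25·415 + 3.42·104 + 7.51·355 = 10180.48.
Real growth = 10180.48/11491.54 − 1 = -0.1141.

-11.41%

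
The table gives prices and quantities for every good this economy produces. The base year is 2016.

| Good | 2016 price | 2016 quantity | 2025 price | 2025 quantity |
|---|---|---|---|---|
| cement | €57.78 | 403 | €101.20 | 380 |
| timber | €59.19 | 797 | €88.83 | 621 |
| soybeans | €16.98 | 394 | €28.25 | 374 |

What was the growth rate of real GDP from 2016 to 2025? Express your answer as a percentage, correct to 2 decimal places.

Real GDP 2016 = Nominal GDP 2016 = 57.78·403 + 59.19·797 + 16.98·394 = 77149.89.
Real GDP 2025 (at 2016 prices) = 57.78·380 + 59.19·621 + 16.98·374 = 65063.91.
Real growth = 65063.91/77149.89 − 1 = -0.1567.

-15.67%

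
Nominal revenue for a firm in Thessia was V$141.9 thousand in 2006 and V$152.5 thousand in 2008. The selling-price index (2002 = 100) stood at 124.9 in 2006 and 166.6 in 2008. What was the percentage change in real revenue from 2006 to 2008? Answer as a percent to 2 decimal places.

-19.43%

Deflate each year: 2006 → 141.9/1.249 = 113.61; 2008 → 152.5/1.666 = 91.54.
So real revenue changed by 91.54/113.61 − 1 = -0.1943, i.e. -19.43%.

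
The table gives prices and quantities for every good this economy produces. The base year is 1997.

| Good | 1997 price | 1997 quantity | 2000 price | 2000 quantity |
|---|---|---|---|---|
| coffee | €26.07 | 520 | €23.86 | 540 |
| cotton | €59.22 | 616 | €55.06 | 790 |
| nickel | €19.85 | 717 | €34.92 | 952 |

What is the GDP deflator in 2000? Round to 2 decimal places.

112.37

Nominal GDP 2000 = 23.86·540 + 55.06·790 + 34.92·952 = 89625.64.
Real GDP 2000 (at 1997 prices) = 26.07·540 + 59.22·790 + 19.85·952 = 79758.80.
Deflator = Nominal/Real × 100 = 89625.64/79758.80 × 100 = 112.371.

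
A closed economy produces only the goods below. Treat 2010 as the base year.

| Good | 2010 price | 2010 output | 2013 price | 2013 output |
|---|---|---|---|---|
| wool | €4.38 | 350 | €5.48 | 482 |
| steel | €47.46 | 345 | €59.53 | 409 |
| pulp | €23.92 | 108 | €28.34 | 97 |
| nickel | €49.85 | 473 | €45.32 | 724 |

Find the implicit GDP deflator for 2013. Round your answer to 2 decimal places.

Nominal GDP 2013 = 5.48·482 + 59.53·409 + 28.34·97 + 45.32·724 = 62549.79.
Real GDP 2013 (at 2010 prices) = 4.38·482 + 47.46·409 + 23.92·97 + 49.85·724 = 59933.94.
Deflator = Nominal/Real × 100 = 62549.79/59933.94 × 100 = 104.365.

104.36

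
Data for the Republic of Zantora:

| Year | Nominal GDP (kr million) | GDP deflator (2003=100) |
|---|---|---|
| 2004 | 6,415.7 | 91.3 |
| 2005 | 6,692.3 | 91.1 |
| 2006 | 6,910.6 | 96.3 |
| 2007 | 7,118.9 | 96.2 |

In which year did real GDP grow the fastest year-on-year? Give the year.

2005

2005: real = 6692.3/0.911 = 7346.10; growth vs 2004 (7027.05) = 4.54%.
2006: real = 6910.6/0.963 = 7176.12; growth vs 2005 (7346.10) = -2.31%.
2007: real = 7118.9/0.962 = 7400.10; growth vs 2006 (7176.12) = 3.12%.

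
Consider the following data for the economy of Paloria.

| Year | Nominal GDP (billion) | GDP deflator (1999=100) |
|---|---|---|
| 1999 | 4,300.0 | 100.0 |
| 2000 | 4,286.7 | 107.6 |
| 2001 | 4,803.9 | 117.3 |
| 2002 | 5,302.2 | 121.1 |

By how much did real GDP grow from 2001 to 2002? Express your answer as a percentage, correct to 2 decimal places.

6.91%

Real GDP 2001 = 4803.9/1.173 = 4095.40.
Real GDP 2002 = 5302.2/1.211 = 4378.36.
Change = 4378.36/4095.40 − 1 = 0.0691.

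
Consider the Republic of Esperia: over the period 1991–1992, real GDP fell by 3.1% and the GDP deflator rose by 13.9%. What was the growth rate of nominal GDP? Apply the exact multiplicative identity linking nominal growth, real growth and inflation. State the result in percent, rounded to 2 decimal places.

(1 + g_nom) = (1 + g_real)(1 + π) = 0.9690 × 1.1390 = 1.10369.

10.37%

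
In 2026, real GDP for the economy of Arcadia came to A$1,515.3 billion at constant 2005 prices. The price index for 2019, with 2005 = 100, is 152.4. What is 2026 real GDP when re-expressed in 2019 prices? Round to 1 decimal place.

A$2,309.3 billion

Real GDP in 2019 prices = Real GDP in 2005 prices × (P_2019/P_2005) = 1515.3 × 1.524 = 2309.32.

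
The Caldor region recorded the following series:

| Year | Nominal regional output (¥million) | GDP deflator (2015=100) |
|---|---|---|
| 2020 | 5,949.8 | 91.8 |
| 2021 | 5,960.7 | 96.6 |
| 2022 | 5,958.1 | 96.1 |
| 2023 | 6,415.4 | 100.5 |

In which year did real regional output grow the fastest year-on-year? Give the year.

2023

2021: real = 5960.7/0.966 = 6170.50; growth vs 2020 (6481.26) = -4.79%.
2022: real = 5958.1/0.961 = 6199.90; growth vs 2021 (6170.50) = 0.48%.
2023: real = 6415.4/1.005 = 6383.48; growth vs 2022 (6199.90) = 2.96%.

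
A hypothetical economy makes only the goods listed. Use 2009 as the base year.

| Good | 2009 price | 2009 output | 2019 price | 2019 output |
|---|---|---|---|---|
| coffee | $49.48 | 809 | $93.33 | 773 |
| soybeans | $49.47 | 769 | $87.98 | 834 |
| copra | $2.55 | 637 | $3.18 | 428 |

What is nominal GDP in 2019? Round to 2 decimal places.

Nominal GDP 2019 = Σ (p_2019 × q_2019) = 93.33·773 + 87.98·834 + 3.18·428 = 146880.45.

$146880.45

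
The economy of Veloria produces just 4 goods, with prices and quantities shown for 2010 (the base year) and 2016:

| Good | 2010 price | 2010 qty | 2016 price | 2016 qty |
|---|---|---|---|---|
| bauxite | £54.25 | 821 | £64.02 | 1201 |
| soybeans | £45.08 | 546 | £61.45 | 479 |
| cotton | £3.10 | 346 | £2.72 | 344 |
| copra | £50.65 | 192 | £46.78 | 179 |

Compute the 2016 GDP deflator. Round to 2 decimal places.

119.36

Nominal GDP 2016 = 64.02·1201 + 61.45·479 + 2.72·344 + 46.78·179 = 115631.87.
Real GDP 2016 (at 2010 prices) = 54.25·1201 + 45.08·479 + 3.10·344 + 50.65·179 = 96880.32.
Deflator = Nominal/Real × 100 = 115631.87/96880.32 × 100 = 119.355.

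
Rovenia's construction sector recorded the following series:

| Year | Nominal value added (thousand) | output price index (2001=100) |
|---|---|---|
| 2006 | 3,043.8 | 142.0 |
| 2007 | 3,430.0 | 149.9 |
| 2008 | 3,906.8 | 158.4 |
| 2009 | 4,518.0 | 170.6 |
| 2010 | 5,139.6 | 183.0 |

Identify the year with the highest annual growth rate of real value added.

2008

2007: real = 3430.0/1.499 = 2288.19; growth vs 2006 (2143.52) = 6.75%.
2008: real = 3906.8/1.584 = 2466.41; growth vs 2007 (2288.19) = 7.79%.
2009: real = 4518.0/1.706 = 2648.30; growth vs 2008 (2466.41) = 7.37%.
2010: real = 5139.6/1.830 = 2808.52; growth vs 2009 (2648.30) = 6.05%.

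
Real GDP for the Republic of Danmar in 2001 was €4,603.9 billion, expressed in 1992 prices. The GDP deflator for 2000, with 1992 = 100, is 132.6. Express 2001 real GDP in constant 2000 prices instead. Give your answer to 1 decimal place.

Real GDP in 2000 prices = Real GDP in 1992 prices × (P_2000/P_1992) = 4603.9 × 1.326 = 6104.77.

€6,104.8 billion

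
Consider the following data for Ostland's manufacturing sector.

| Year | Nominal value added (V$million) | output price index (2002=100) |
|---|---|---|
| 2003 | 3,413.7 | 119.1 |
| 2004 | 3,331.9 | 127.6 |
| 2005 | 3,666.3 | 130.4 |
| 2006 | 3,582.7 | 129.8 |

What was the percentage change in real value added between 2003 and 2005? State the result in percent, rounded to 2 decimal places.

Real value added 2003 = 3413.7/1.191 = 2866.25.
Real value added 2005 = 3666.3/1.304 = 2811.58.
Change = 2811.58/2866.25 − 1 = -0.0191.

-1.91%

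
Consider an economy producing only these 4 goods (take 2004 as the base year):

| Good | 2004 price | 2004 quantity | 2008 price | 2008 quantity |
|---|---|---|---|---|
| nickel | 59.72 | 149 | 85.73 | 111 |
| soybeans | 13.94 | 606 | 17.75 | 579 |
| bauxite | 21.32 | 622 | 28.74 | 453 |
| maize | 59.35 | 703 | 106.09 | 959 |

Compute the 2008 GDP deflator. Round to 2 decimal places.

165.55

Nominal GDP 2008 = 85.73·111 + 17.75·579 + 28.74·453 + 106.09·959 = 134552.81.
Real GDP 2008 (at 2004 prices) = 59.72·111 + 13.94·579 + 21.32·453 + 59.35·959 = 81274.79.
Deflator = Nominal/Real × 100 = 134552.81/81274.79 × 100 = 165.553.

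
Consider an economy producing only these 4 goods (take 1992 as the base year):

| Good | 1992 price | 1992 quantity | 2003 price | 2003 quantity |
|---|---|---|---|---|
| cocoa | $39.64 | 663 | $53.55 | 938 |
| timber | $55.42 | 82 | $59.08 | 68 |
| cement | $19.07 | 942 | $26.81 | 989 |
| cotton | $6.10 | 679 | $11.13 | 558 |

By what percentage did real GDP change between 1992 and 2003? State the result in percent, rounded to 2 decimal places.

Real GDP 1992 = Nominal GDP 1992 = 39.64·663 + 55.42·82 + 19.07·942 + 6.10·679 = 52931.60.
Real GDP 2003 (at 1992 prices) = 39.64·938 + 55.42·68 + 19.07·989 + 6.10·558 = 63214.91.
Real growth = 63214.91/52931.60 − 1 = 0.1943.

19.43%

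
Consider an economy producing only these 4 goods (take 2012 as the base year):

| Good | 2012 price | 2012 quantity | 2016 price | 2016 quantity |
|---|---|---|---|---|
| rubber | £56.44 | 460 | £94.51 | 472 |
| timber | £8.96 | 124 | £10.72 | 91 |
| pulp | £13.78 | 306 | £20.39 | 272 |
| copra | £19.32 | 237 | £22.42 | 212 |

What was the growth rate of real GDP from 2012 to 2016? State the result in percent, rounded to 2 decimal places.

Real GDP 2012 = Nominal GDP 2012 = 56.44·460 + 8.96·124 + 13.78·306 + 19.32·237 = 35868.96.
Real GDP 2016 (at 2012 prices) = 56.44·472 + 8.96·91 + 13.78·272 + 19.32·212 = 35299.04.
Real growth = 35299.04/35868.96 − 1 = -0.0159.

-1.59%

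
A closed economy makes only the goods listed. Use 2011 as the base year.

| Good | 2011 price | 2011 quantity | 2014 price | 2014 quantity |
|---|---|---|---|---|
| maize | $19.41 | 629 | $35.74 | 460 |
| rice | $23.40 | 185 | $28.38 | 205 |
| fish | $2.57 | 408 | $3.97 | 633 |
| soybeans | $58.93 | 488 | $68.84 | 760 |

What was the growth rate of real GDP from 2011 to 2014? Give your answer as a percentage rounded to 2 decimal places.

Real GDP 2011 = Nominal GDP 2011 = 19.41·629 + 23.40·185 + 2.57·408 + 58.93·488 = 46344.29.
Real GDP 2014 (at 2011 prices) = 19.41·460 + 23.40·205 + 2.57·633 + 58.93·760 = 60139.21.
Real growth = 60139.21/46344.29 − 1 = 0.2977.

29.77%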